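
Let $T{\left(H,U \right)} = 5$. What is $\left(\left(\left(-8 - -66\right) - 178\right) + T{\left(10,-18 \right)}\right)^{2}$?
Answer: $13225$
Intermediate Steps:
$\left(\left(\left(-8 - -66\right) - 178\right) + T{\left(10,-18 \right)}\right)^{2} = \left(\left(\left(-8 - -66\right) - 178\right) + 5\right)^{2} = \left(\left(\left(-8 + 66\right) - 178\right) + 5\right)^{2} = \left(\left(58 - 178\right) + 5\right)^{2} = \left(-120 + 5\right)^{2} = \left(-115\right)^{2} = 13225$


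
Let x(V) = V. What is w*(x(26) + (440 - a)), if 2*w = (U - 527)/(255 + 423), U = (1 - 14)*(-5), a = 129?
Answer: -25949/226 ≈ -114.82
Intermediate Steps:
U = 65 (U = -13*(-5) = 65)
w = -77/226 (w = ((65 - 527)/(255 + 423))/2 = (-462/678)/2 = (-462*1/678)/2 = (½)*(-77/113) = -77/226 ≈ -0.34071)
w*(x(26) + (440 - a)) = -77*(26 + (440 - 1*129))/226 = -77*(26 + (440 - 129))/226 = -77*(26 + 311)/226 = -77/226*337 = -25949/226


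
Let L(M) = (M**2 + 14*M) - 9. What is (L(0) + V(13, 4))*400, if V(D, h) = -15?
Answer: -9600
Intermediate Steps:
L(M) = -9 + M**2 + 14*M
(L(0) + V(13, 4))*400 = ((-9 + 0**2 + 14*0) - 15)*400 = ((-9 + 0 + 0) - 15)*400 = (-9 - 15)*400 = -24*400 = -9600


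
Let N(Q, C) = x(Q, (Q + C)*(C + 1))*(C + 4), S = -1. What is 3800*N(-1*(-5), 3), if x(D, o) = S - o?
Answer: -877800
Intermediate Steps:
x(D, o) = -1 - o
N(Q, C) = (-1 - (1 + C)*(C + Q))*(4 + C) (N(Q, C) = (-1 - (Q + C)*(C + 1))*(C + 4) = (-1 - (C + Q)*(1 + C))*(4 + C) = (-1 - (1 + C)*(C + Q))*(4 + C))
3800*N(-1*(-5), 3) = 3800*(-(4 + 3)*(1 + 3 - 1*(-5) + 3² + 3*(-1*(-5)))) = 3800*(-1*7*(1 + 3 + 5 + 9 + 3*5)) = 3800*(-1*7*(1 + 3 + 5 + 9 + 15)) = 3800*(-1*7*33) = 3800*(-231) = -877800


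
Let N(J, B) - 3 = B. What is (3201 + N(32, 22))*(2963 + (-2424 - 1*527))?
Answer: 38712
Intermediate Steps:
N(J, B) = 3 + B
(3201 + N(32, 22))*(2963 + (-2424 - 1*527)) = (3201 + (3 + 22))*(2963 + (-2424 - 1*527)) = (3201 + 25)*(2963 + (-2424 - 527)) = 3226*(2963 - 2951) = 3226*12 = 38712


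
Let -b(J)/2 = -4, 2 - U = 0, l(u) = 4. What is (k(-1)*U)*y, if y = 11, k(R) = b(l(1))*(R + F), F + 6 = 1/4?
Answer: -1188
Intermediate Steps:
U = 2 (U = 2 - 1*0 = 2 + 0 = 2)
F = -23/4 (F = -6 + 1/4 = -23/4 ≈ -5.7500)
b(J) = 8 (b(J) = -2*(-4) = 8)
k(R) = -46 + 8*R (k(R) = 8*(R - 23/4) = 8*(-23/4 + R) = -46 + 8*R)
(k(-1)*U)*y = ((-46 + 8*(-1))*2)*11 = ((-46 - 8)*2)*11 = -54*2*11 = -108*11 = -1188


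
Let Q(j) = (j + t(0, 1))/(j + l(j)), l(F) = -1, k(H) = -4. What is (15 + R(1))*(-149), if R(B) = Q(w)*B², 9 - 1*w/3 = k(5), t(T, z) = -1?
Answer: -2384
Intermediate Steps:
w = 39 (w = 27 - 3*(-4) = 27 + 12 = 39)
Q(j) = 1 (Q(j) = (j - 1)/(j - 1) = (-1 + j)/(-1 + j) = 1)
R(B) = B² (R(B) = 1*B² = B²)
(15 + R(1))*(-149) = (15 + 1²)*(-149) = (15 + 1)*(-149) = 16*(-149) = -2384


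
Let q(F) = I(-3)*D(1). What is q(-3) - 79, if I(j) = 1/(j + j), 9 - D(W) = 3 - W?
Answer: -481/6 ≈ -80.167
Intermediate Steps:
D(W) = 6 + W (D(W) = 9 - (3 - W) = 9 + (-3 + W) = 6 + W)
I(j) = 1/(2*j)
q(F) = -7/6 (q(F) = ((1/2)/(-3))*(6 + 1) = ((1/2)*(-1/3))*7 = -1/6*7 = -7/6)
q(-3) - 79 = -7/6 - 79 = -481/6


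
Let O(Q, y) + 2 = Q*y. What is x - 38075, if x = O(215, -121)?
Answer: -64092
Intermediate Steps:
O(Q, y) = -2 + Q*y
x = -26017 (x = -2 + 215*(-121) = -2 - 26015 = -26017)
x - 38075 = -26017 - 38075 = -64092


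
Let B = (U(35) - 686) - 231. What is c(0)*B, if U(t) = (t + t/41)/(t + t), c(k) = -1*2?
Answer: 75152/41 ≈ 1833.0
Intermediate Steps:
c(k) = -2
U(t) = 21/41 (U(t) = (t + t*(1/41))/((2*t)) = (t + t/41)*(1/(2*t)) = (42*t/41)*(1/(2*t)) = 21/41)
B = -37576/41 (B = (21/41 - 686) - 231 = -28105/41 - 231 = -37576/41 ≈ -916.49)
c(0)*B = -2*(-37576/41) = 75152/41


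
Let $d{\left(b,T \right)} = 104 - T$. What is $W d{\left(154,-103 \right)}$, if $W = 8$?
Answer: $1656$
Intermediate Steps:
$W d{\left(154,-103 \right)} = 8 \left(104 - -103\right) = 8 \left(104 + 103\right) = 8 \cdot 207 = 1656$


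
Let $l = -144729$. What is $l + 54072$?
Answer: $-90657$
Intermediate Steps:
$l + 54072 = -144729 + 54072 = -90657$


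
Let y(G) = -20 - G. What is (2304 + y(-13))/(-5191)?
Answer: -2297/5191 ≈ -0.44250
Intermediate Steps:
(2304 + y(-13))/(-5191) = (2304 + (-20 - 1*(-13)))/(-5191) = (2304 + (-20 + 13))*(-1/5191) = (2304 - 7)*(-1/5191) = 2297*(-1/5191) = -2297/5191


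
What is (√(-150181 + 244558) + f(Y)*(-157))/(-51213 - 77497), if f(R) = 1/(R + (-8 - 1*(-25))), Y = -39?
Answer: -157/2831620 - √94377/128710 ≈ -0.0024423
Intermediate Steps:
f(R) = 1/(17 + R) (f(R) = 1/(R + (-8 + 25)) = 1/(R + 17) = 1/(17 + R))
(√(-150181 + 244558) + f(Y)*(-157))/(-51213 - 77497) = (√(-150181 + 244558) - 157/(17 - 39))/(-51213 - 77497) = (√94377 - 157/(-22))/(-128710) = (√94377 - 1/22*(-157))*(-1/128710) = (√94377 + 157/22)*(-1/128710) = (157/22 + √94377)*(-1/128710) = -157/2831620 - √94377/128710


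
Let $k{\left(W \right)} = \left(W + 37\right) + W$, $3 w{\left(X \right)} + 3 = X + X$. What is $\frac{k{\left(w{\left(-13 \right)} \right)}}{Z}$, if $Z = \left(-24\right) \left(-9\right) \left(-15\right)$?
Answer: $- \frac{53}{9720} \approx -0.0054527$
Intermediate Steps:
$w{\left(X \right)} = -1 + \frac{2 X}{3}$ ($w{\left(X \right)} = -1 + \frac{X + X}{3} = -1 + \frac{2 X}{3}$)
$Z = -3240$ ($Z = 216 \left(-15\right) = -3240$)
$k{\left(W \right)} = 37 + 2 W$ ($k{\left(W \right)} = \left(37 + W\right) + W = 37 + 2 W$)
$\frac{k{\left(w{\left(-13 \right)} \right)}}{Z} = \frac{37 + 2 \left(-1 + \frac{2}{3} \left(-13\right)\right)}{-3240} = \left(37 + 2 \left(-1 - \frac{26}{3}\right)\right) \left(- \frac{1}{3240}\right) = \left(37 + 2 \left(- \frac{29}{3}\right)\right) \left(- \frac{1}{3240}\right) = \left(37 - \frac{58}{3}\right) \left(- \frac{1}{3240}\right) = \frac{53}{3} \left(- \frac{1}{3240}\right) = - \frac{53}{9720}$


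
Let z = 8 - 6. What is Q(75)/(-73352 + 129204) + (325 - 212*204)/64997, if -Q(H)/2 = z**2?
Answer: -599463843/907553111 ≈ -0.66053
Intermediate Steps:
z = 2
Q(H) = -8 (Q(H) = -2*2**2 = -2*4 = -8)
Q(75)/(-73352 + 129204) + (325 - 212*204)/64997 = -8/(-73352 + 129204) + (325 - 212*204)/64997 = -8/55852 + (325 - 43248)*(1/64997) = -8*1/55852 - 42923*1/64997 = -2/13963 - 42923/64997 = -599463843/907553111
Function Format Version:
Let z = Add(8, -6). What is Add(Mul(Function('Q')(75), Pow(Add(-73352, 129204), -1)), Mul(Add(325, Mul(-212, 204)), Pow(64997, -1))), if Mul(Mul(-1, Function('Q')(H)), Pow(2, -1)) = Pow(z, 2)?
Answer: Rational(-599463843, 907553111) ≈ -0.66053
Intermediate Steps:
z = 2
Function('Q')(H) = -8 (Function('Q')(H) = Mul(-2, Pow(2, 2)) = Mul(-2, 4) = -8)
Add(Mul(Function('Q')(75), Pow(Add(-73352, 129204), -1)), Mul(Add(325, Mul(-212, 204)), Pow(64997, -1))) = Add(Mul(-8, Pow(Add(-73352, 129204), -1)), Mul(Add(325, Mul(-212, 204)), Pow(64997, -1))) = Add(Mul(-8, Pow(55852, -1)), Mul(Add(325, -43248), Rational(1, 64997))) = Add(Mul(-8, Rational(1, 55852)), Mul(-42923, Rational(1, 64997))) = Add(Rational(-2, 13963), Rational(-42923, 64997)) = Rational(-599463843, 907553111)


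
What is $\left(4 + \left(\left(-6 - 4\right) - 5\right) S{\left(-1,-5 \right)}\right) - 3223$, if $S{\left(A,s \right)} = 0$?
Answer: $-3219$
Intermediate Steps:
$\left(4 + \left(\left(-6 - 4\right) - 5\right) S{\left(-1,-5 \right)}\right) - 3223 = \left(4 + \left(\left(-6 - 4\right) - 5\right) 0\right) - 3223 = \left(4 + \left(-10 - 5\right) 0\right) - 3223 = \left(4 - 0\right) - 3223 = \left(4 + 0\right) - 3223 = 4 - 3223 = -3219$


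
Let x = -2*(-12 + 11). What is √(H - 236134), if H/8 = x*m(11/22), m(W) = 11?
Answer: I*√235958 ≈ 485.75*I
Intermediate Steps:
x = 2 (x = -2*(-1) = 2)
H = 176 (H = 8*(2*11) = 8*22 = 176)
√(H - 236134) = √(176 - 236134) = √(-235958) = I*√235958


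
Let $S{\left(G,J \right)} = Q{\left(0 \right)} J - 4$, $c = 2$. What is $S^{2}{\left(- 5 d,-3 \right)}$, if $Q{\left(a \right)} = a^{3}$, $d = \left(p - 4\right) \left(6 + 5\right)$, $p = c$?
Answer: $16$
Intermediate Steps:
$p = 2$
$d = -22$ ($d = \left(2 - 4\right) \left(6 + 5\right) = \left(-2\right) 11 = -22$)
$S{\left(G,J \right)} = -4$ ($S{\left(G,J \right)} = 0^{3} J - 4 = 0 J - 4 = 0 - 4 = -4$)
$S^{2}{\left(- 5 d,-3 \right)} = \left(-4\right)^{2} = 16$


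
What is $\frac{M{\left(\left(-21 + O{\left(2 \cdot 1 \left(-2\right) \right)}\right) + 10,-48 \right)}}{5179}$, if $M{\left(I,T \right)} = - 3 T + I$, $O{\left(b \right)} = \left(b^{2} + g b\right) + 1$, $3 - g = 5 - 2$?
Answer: $\frac{150}{5179} \approx 0.028963$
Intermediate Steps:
$g = 0$ ($g = 3 - \left(5 - 2\right) = 3 - 3 = 0$)
$O{\left(b \right)} = 1 + b^{2}$ ($O{\left(b \right)} = \left(b^{2} + 0 b\right) + 1 = \left(b^{2} + 0\right) + 1 = b^{2} + 1 = 1 + b^{2}$)
$M{\left(I,T \right)} = I - 3 T$
$\frac{M{\left(\left(-21 + O{\left(2 \cdot 1 \left(-2\right) \right)}\right) + 10,-48 \right)}}{5179} = \frac{\left(\left(-21 + \left(1 + \left(2 \cdot 1 \left(-2\right)\right)^{2}\right)\right) + 10\right) - -144}{5179} = \left(\left(\left(-21 + \left(1 + \left(2 \left(-2\right)\right)^{2}\right)\right) + 10\right) + 144\right) \frac{1}{5179} = \left(\left(\left(-21 + \left(1 + \left(-4\right)^{2}\right)\right) + 10\right) + 144\right) \frac{1}{5179} = \left(\left(\left(-21 + \left(1 + 16\right)\right) + 10\right) + 144\right) \frac{1}{5179} = \left(\left(\left(-21 + 17\right) + 10\right) + 144\right) \frac{1}{5179} = \left(\left(-4 + 10\right) + 144\right) \frac{1}{5179} = \left(6 + 144\right) \frac{1}{5179} = 150 \cdot \frac{1}{5179} = \frac{150}{5179}$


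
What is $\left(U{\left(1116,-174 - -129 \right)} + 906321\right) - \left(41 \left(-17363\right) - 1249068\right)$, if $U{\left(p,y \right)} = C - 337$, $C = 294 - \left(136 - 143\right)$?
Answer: $2867236$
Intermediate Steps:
$C = 301$ ($C = 294 - \left(136 - 143\right) = 294 - -7 = 294 + 7 = 301$)
$U{\left(p,y \right)} = -36$ ($U{\left(p,y \right)} = 301 - 337 = -36$)
$\left(U{\left(1116,-174 - -129 \right)} + 906321\right) - \left(41 \left(-17363\right) - 1249068\right) = \left(-36 + 906321\right) - \left(41 \left(-17363\right) - 1249068\right) = 906285 - \left(-711883 - 1249068\right) = 906285 - -1960951 = 906285 + 1960951 = 2867236$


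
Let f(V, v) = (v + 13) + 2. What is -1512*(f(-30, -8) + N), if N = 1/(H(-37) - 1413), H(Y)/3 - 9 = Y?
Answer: -5280912/499 ≈ -10583.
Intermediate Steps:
H(Y) = 27 + 3*Y
f(V, v) = 15 + v (f(V, v) = (13 + v) + 2 = 15 + v)
N = -1/1497 (N = 1/((27 + 3*(-37)) - 1413) = 1/((27 - 111) - 1413) = 1/(-84 - 1413) = 1/(-1497) = -1/1497 ≈ -0.00066800)
-1512*(f(-30, -8) + N) = -1512*((15 - 8) - 1/1497) = -1512*(7 - 1/1497) = -1512*10478/1497 = -5280912/499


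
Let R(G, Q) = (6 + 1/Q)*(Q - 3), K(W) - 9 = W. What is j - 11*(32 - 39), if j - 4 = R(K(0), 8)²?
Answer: 65209/64 ≈ 1018.9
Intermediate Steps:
K(W) = 9 + W
R(G, Q) = (-3 + Q)*(6 + 1/Q) (R(G, Q) = (6 + 1/Q)*(-3 + Q) = (-3 + Q)*(6 + 1/Q))
j = 60281/64 (j = 4 + (-17 - 3/8 + 6*8)² = 4 + (-17 - 3*⅛ + 48)² = 4 + (-17 - 3/8 + 48)² = 4 + (245/8)² = 4 + 60025/64 = 60281/64 ≈ 941.89)
j - 11*(32 - 39) = 60281/64 - 11*(32 - 39) = 60281/64 - 11*(-7) = 60281/64 + 77 = 65209/64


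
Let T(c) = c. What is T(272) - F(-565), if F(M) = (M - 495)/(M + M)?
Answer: 30630/113 ≈ 271.06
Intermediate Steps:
F(M) = (-495 + M)/(2*M) (F(M) = (-495 + M)/((2*M)) = (-495 + M)*(1/(2*M)) = (-495 + M)/(2*M))
T(272) - F(-565) = 272 - (-495 - 565)/(2*(-565)) = 272 - (-1)*(-1060)/(2*565) = 272 - 1*106/113 = 272 - 106/113 = 30630/113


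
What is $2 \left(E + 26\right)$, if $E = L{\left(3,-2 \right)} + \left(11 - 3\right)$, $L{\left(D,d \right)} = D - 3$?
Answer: $68$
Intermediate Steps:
$L{\left(D,d \right)} = -3 + D$ ($L{\left(D,d \right)} = D - 3 = -3 + D$)
$E = 8$ ($E = \left(-3 + 3\right) + \left(11 - 3\right) = 0 + 8 = 8$)
$2 \left(E + 26\right) = 2 \left(8 + 26\right) = 2 \cdot 34 = 68$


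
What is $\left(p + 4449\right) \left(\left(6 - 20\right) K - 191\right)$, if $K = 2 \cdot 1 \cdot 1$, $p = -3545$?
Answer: $-197976$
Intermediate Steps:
$K = 2$ ($K = 2 \cdot 1 = 2$)
$\left(p + 4449\right) \left(\left(6 - 20\right) K - 191\right) = \left(-3545 + 4449\right) \left(\left(6 - 20\right) 2 - 191\right) = 904 \left(\left(-14\right) 2 - 191\right) = 904 \left(-28 - 191\right) = 904 \left(-219\right) = -197976$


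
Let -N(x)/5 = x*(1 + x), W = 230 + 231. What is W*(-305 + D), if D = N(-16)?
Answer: -693805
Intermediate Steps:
W = 461
N(x) = -5*x*(1 + x)
D = -1200 (D = -5*(-16)*(1 - 16) = -5*(-16)*(-15) = -1200)
W*(-305 + D) = 461*(-305 - 1200) = 461*(-1505) = -693805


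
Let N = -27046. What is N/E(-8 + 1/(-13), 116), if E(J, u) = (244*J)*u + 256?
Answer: 175799/1484296 ≈ 0.11844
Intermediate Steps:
E(J, u) = 256 + 244*J*u (E(J, u) = 244*J*u + 256 = 256 + 244*J*u)
N/E(-8 + 1/(-13), 116) = -27046/(256 + 244*(-8 + 1/(-13))*116) = -27046/(256 + 244*(-8 - 1/13)*116) = -27046/(256 + 244*(-105/13)*116) = -27046/(256 - 2971920/13) = -27046/(-2968592/13) = -27046*(-13/2968592) = 175799/1484296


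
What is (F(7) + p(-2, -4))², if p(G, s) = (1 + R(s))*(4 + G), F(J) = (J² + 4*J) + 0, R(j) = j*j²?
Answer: 2401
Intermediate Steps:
R(j) = j³
F(J) = J² + 4*J
p(G, s) = (1 + s³)*(4 + G)
(F(7) + p(-2, -4))² = (7*(4 + 7) + (4 - 2 + 4*(-4)³ - 2*(-4)³))² = (7*11 + (4 - 2 + 4*(-64) - 2*(-64)))² = (77 + (4 - 2 - 256 + 128))² = (77 - 126)² = (-49)² = 2401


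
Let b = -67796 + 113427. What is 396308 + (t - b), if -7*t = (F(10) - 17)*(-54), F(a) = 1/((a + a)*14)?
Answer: 343534967/980 ≈ 3.5055e+5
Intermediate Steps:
b = 45631
F(a) = 1/(28*a) (F(a) = (1/14)/(2*a) = (1/(2*a))*(1/14) = 1/(28*a))
t = -128493/980 (t = -((1/28)/10 - 17)*(-54)/7 = -((1/28)*(⅒) - 17)*(-54)/7 = -(1/280 - 17)*(-54)/7 = -(-4759)*(-54)/1960 = -⅐*128493/140 = -128493/980 ≈ -131.12)
396308 + (t - b) = 396308 + (-128493/980 - 1*45631) = 396308 + (-128493/980 - 45631) = 396308 - 44846873/980 = 343534967/980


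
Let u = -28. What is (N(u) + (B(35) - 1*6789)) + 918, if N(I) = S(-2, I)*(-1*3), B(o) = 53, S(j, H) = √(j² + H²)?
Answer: -5818 - 6*√197 ≈ -5902.2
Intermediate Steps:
S(j, H) = √(H² + j²)
N(I) = -3*√(4 + I²) (N(I) = √(I² + (-2)²)*(-1*3) = √(I² + 4)*(-3) = √(4 + I²)*(-3) = -3*√(4 + I²))
(N(u) + (B(35) - 1*6789)) + 918 = (-3*√(4 + (-28)²) + (53 - 1*6789)) + 918 = (-3*√(4 + 784) + (53 - 6789)) + 918 = (-6*√197 - 6736) + 918 = (-6736 - 6*√197) + 918 = -5818 - 6*√197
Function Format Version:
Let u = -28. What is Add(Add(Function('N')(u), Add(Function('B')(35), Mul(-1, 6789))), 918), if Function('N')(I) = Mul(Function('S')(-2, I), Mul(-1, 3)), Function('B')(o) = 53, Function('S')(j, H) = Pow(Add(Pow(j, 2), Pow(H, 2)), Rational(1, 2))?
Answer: Add(-5818, Mul(-6, Pow(197, Rational(1, 2)))) ≈ -5902.2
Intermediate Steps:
Function('S')(j, H) = Pow(Add(Pow(H, 2), Pow(j, 2)), Rational(1, 2))
Function('N')(I) = Mul(-3, Pow(Add(4, Pow(I, 2)), Rational(1, 2))) (Function('N')(I) = Mul(Pow(Add(Pow(I, 2), Pow(-2, 2)), Rational(1, 2)), Mul(-1, 3)) = Mul(Pow(Add(Pow(I, 2), 4), Rational(1, 2)), -3) = Mul(Pow(Add(4, Pow(I, 2)), Rational(1, 2)), -3) = Mul(-3, Pow(Add(4, Pow(I, 2)), Rational(1, 2))))
Add(Add(Function('N')(u), Add(Function('B')(35), Mul(-1, 6789))), 918) = Add(Add(Mul(-3, Pow(Add(4, Pow(-28, 2)), Rational(1, 2))), Add(53, Mul(-1, 6789))), 918) = Add(Add(Mul(-3, Pow(Add(4, 784), Rational(1, 2))), Add(53, -6789)), 918) = Add(Add(Mul(-3, Pow(788, Rational(1, 2))), -6736), 918) = Add(Add(Mul(-3, Mul(2, Pow(197, Rational(1, 2)))), -6736), 918) = Add(Add(Mul(-6, Pow(197, Rational(1, 2))), -6736), 918) = Add(Add(-6736, Mul(-6, Pow(197, Rational(1, 2)))), 918) = Add(-5818, Mul(-6, Pow(197, Rational(1, 2))))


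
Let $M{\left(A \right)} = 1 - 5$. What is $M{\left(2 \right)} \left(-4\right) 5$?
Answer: $80$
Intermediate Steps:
$M{\left(A \right)} = -4$ ($M{\left(A \right)} = 1 - 5 = -4$)
$M{\left(2 \right)} \left(-4\right) 5 = \left(-4\right) \left(-4\right) 5 = 16 \cdot 5 = 80$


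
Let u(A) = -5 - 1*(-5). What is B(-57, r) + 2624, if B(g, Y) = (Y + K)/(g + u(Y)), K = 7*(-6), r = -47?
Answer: 149657/57 ≈ 2625.6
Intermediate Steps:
u(A) = 0 (u(A) = -5 + 5 = 0)
K = -42
B(g, Y) = (-42 + Y)/g (B(g, Y) = (Y - 42)/(g + 0) = (-42 + Y)/g)
B(-57, r) + 2624 = (-42 - 47)/(-57) + 2624 = -1/57*(-89) + 2624 = 89/57 + 2624 = 149657/57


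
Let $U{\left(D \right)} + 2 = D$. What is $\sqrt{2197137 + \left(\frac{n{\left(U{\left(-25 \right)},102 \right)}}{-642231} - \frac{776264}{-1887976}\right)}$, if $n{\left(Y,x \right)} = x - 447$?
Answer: $\frac{\sqrt{5608028392581523116586979181}}{50521529769} \approx 1482.3$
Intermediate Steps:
$U{\left(D \right)} = -2 + D$
$n{\left(Y,x \right)} = -447 + x$
$\sqrt{2197137 + \left(\frac{n{\left(U{\left(-25 \right)},102 \right)}}{-642231} - \frac{776264}{-1887976}\right)} = \sqrt{2197137 + \left(\frac{-447 + 102}{-642231} - \frac{776264}{-1887976}\right)} = \sqrt{2197137 - - \frac{20799673196}{50521529769}} = \sqrt{2197137 + \left(\frac{115}{214077} + \frac{97033}{235997}\right)} = \sqrt{2197137 + \frac{20799673196}{50521529769}} = \sqrt{\frac{111002743151744549}{50521529769}} = \frac{\sqrt{5608028392581523116586979181}}{50521529769}$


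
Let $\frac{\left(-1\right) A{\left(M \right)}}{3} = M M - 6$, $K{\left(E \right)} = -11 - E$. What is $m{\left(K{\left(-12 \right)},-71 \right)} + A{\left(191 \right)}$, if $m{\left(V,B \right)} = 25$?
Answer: $-109400$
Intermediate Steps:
$A{\left(M \right)} = 18 - 3 M^{2}$ ($A{\left(M \right)} = - 3 \left(M M - 6\right) = - 3 \left(M^{2} - 6\right) = - 3 \left(-6 + M^{2}\right) = 18 - 3 M^{2}$)
$m{\left(K{\left(-12 \right)},-71 \right)} + A{\left(191 \right)} = 25 + \left(18 - 3 \cdot 191^{2}\right) = 25 + \left(18 - 109443\right) = 25 - 109425 = -109400$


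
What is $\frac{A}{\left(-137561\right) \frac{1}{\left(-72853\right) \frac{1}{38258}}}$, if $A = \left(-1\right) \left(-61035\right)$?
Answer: $\frac{10925265}{12930734} \approx 0.84491$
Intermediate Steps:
$A = 61035$
$\frac{A}{\left(-137561\right) \frac{1}{\left(-72853\right) \frac{1}{38258}}} = \frac{61035}{\left(-137561\right) \frac{1}{\left(-72853\right) \frac{1}{38258}}} = \frac{61035}{\left(-137561\right) \frac{1}{- \frac{179}{94}}} = \frac{61035}{\left(-137561\right) \left(- \frac{94}{179}\right)} = \frac{61035}{\frac{12930734}{179}} = 61035 \cdot \frac{179}{12930734} = \frac{10925265}{12930734}$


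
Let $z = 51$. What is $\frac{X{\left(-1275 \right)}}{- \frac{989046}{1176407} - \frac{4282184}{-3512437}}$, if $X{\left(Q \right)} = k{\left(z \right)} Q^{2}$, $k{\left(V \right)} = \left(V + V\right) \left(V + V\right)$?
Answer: $\frac{34942732279757975823750}{781814733893} \approx 4.4694 \cdot 10^{10}$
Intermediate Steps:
$k{\left(V \right)} = 4 V^{2}$ ($k{\left(V \right)} = 2 V 2 V = 4 V^{2}$)
$X{\left(Q \right)} = 10404 Q^{2}$ ($X{\left(Q \right)} = 4 \cdot 51^{2} Q^{2} = 4 \cdot 2601 Q^{2} = 10404 Q^{2}$)
$\frac{X{\left(-1275 \right)}}{- \frac{989046}{1176407} - \frac{4282184}{-3512437}} = \frac{10404 \left(-1275\right)^{2}}{- \frac{989046}{1176407} - \frac{4282184}{-3512437}} = \frac{10404 \cdot 1625625}{\left(-989046\right) \frac{1}{1176407} - - \frac{4282184}{3512437}} = \frac{16913002500}{- \frac{989046}{1176407} + \frac{4282184}{3512437}} = \frac{16913002500}{\frac{1563629467786}{4132055473859}} = 16913002500 \cdot \frac{4132055473859}{1563629467786} = \frac{34942732279757975823750}{781814733893}$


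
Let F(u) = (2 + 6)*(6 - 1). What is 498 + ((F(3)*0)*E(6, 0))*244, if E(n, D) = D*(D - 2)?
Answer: 498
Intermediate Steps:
E(n, D) = D*(-2 + D)
F(u) = 40 (F(u) = 8*5 = 40)
498 + ((F(3)*0)*E(6, 0))*244 = 498 + ((40*0)*(0*(-2 + 0)))*244 = 498 + (0*(0*(-2)))*244 = 498 + (0*0)*244 = 498 + 0*244 = 498 + 0 = 498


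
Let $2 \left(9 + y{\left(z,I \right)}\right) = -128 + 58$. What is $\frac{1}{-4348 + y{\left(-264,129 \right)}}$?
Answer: $- \frac{1}{4392} \approx -0.00022769$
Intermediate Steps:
$y{\left(z,I \right)} = -44$ ($y{\left(z,I \right)} = -9 + \frac{-128 + 58}{2} = -9 + \frac{1}{2} \left(-70\right) = -9 - 35 = -44$)
$\frac{1}{-4348 + y{\left(-264,129 \right)}} = \frac{1}{-4348 - 44} = \frac{1}{-4392} = - \frac{1}{4392}$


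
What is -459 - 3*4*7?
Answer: -543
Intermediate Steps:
-459 - 3*4*7 = -459 - 12*7 = -459 - 84 = -543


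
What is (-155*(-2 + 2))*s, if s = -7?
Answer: 0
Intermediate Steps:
(-155*(-2 + 2))*s = -155*(-2 + 2)*(-7) = -155*0*(-7) = -31*0*(-7) = 0*(-7) = 0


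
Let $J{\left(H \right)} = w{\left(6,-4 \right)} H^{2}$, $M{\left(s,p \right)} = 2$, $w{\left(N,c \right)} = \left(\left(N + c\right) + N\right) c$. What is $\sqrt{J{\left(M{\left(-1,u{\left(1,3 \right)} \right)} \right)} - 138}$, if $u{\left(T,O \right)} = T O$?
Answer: $i \sqrt{266} \approx 16.31 i$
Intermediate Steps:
$u{\left(T,O \right)} = O T$
$w{\left(N,c \right)} = c \left(c + 2 N\right)$ ($w{\left(N,c \right)} = \left(c + 2 N\right) c = c \left(c + 2 N\right)$)
$J{\left(H \right)} = - 32 H^{2}$ ($J{\left(H \right)} = - 4 \left(-4 + 2 \cdot 6\right) H^{2} = - 4 \left(-4 + 12\right) H^{2} = \left(-4\right) 8 H^{2} = - 32 H^{2}$)
$\sqrt{J{\left(M{\left(-1,u{\left(1,3 \right)} \right)} \right)} - 138} = \sqrt{- 32 \cdot 2^{2} - 138} = \sqrt{\left(-32\right) 4 - 138} = \sqrt{-128 - 138} = \sqrt{-266} = i \sqrt{266}$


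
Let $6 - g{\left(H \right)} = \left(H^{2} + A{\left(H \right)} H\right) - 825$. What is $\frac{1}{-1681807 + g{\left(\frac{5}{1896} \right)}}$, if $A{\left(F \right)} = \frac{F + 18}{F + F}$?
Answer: $- \frac{3594816}{6042831778525} \approx -5.9489 \cdot 10^{-7}$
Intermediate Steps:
$A{\left(F \right)} = \frac{18 + F}{2 F}$
$g{\left(H \right)} = 822 - H^{2} - \frac{H}{2}$ ($g{\left(H \right)} = 6 - \left(\left(H^{2} + \frac{18 + H}{2 H} H\right) - 825\right) = 6 - \left(\left(H^{2} + \left(9 + \frac{H}{2}\right)\right) - 825\right) = 6 - \left(\left(9 + H^{2} + \frac{H}{2}\right) - 825\right) = 6 - \left(-816 + H^{2} + \frac{H}{2}\right) = 822 - H^{2} - \frac{H}{2}$)
$\frac{1}{-1681807 + g{\left(\frac{5}{1896} \right)}} = \frac{1}{-1681807 - \left(-822 + \left(\frac{5}{1896}\right)^{2} + \frac{1}{2} \cdot 5 \cdot \frac{1}{1896}\right)} = \frac{1}{-1681807 - \left(-822 + \left(5 \cdot \frac{1}{1896}\right)^{2} + \frac{1}{2} \cdot 5 \cdot \frac{1}{1896}\right)} = \frac{1}{-1681807 - - \frac{2954933987}{3594816}} = \frac{1}{-1681807 + \frac{2954933987}{3594816}} = \frac{1}{- \frac{6042831778525}{3594816}} = - \frac{3594816}{6042831778525}$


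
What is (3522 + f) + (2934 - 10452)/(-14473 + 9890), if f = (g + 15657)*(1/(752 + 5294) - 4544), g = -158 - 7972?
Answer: -947618386495719/27708818 ≈ -3.4199e+7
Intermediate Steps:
g = -8130
f = -206789444121/6046 (f = (-8130 + 15657)*(1/(752 + 5294) - 4544) = 7527*(1/6046 - 4544) = 7527*(-27473023/6046) = -206789444121/6046 ≈ -3.4203e+7)
(3522 + f) + (2934 - 10452)/(-14473 + 9890) = (3522 - 206789444121/6046) + (2934 - 10452)/(-14473 + 9890) = -206768150109/6046 - 7518/(-4583) = -206768150109/6046 - 7518*(-1/4583) = -206768150109/6046 + 7518/4583 = -947618386495719/27708818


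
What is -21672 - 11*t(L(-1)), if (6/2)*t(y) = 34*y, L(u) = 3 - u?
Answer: -66512/3 ≈ -22171.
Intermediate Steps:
t(y) = 34*y/3 (t(y) = (34*y)/3 = 34*y/3)
-21672 - 11*t(L(-1)) = -21672 - 11*34*(3 - 1*(-1))/3 = -21672 - 11*34*(3 + 1)/3 = -21672 - 11*(34/3)*4 = -21672 - 11*136/3 = -21672 - 1*1496/3 = -21672 - 1496/3 = -66512/3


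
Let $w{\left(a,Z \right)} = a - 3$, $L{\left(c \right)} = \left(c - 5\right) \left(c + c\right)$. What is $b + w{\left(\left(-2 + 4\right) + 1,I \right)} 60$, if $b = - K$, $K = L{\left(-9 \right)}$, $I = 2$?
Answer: $-252$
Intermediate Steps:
$L{\left(c \right)} = 2 c \left(-5 + c\right)$ ($L{\left(c \right)} = \left(-5 + c\right) 2 c = 2 c \left(-5 + c\right)$)
$K = 252$ ($K = 2 \left(-9\right) \left(-5 - 9\right) = 2 \left(-9\right) \left(-14\right) = 252$)
$w{\left(a,Z \right)} = -3 + a$
$b = -252$ ($b = \left(-1\right) 252 = -252$)
$b + w{\left(\left(-2 + 4\right) + 1,I \right)} 60 = -252 + \left(-3 + \left(\left(-2 + 4\right) + 1\right)\right) 60 = -252 + \left(-3 + \left(2 + 1\right)\right) 60 = -252 + \left(-3 + 3\right) 60 = -252 + 0 \cdot 60 = -252 + 0 = -252$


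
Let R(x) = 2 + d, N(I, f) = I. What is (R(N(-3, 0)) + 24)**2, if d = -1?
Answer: 625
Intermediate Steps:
R(x) = 1 (R(x) = 2 - 1 = 1)
(R(N(-3, 0)) + 24)**2 = (1 + 24)**2 = 25**2 = 625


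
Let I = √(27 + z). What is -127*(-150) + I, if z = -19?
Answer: 19050 + 2*√2 ≈ 19053.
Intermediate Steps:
I = 2*√2 (I = √(27 - 19) = √8 = 2*√2 ≈ 2.8284)
-127*(-150) + I = -127*(-150) + 2*√2 = 19050 + 2*√2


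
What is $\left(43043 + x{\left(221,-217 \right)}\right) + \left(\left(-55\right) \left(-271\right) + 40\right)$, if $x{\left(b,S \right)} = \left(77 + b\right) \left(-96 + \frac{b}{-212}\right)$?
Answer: $\frac{3081351}{106} \approx 29069.0$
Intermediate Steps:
$x{\left(b,S \right)} = \left(-96 - \frac{b}{212}\right) \left(77 + b\right)$ ($x{\left(b,S \right)} = \left(77 + b\right) \left(-96 + b \left(- \frac{1}{212}\right)\right) = \left(77 + b\right) \left(-96 - \frac{b}{212}\right) = \left(-96 - \frac{b}{212}\right) \left(77 + b\right)$)
$\left(43043 + x{\left(221,-217 \right)}\right) + \left(\left(-55\right) \left(-271\right) + 40\right) = \left(43043 - \left(\frac{6081913}{212} + \frac{48841}{212}\right)\right) + \left(\left(-55\right) \left(-271\right) + 40\right) = \left(43043 - \frac{3065377}{106}\right) + \left(14905 + 40\right) = \left(43043 - \frac{3065377}{106}\right) + 14945 = \frac{1497181}{106} + 14945 = \frac{3081351}{106}$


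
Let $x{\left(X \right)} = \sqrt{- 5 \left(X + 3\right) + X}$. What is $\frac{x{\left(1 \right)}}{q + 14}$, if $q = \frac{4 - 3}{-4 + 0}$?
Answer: $\frac{4 i \sqrt{19}}{55} \approx 0.31701 i$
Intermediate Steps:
$x{\left(X \right)} = \sqrt{-15 - 4 X}$ ($x{\left(X \right)} = \sqrt{- 5 \left(3 + X\right) + X} = \sqrt{\left(-15 - 5 X\right) + X} = \sqrt{-15 - 4 X}$)
$q = - \frac{1}{4}$ ($q = 1 \frac{1}{-4} = 1 \left(- \frac{1}{4}\right) = - \frac{1}{4} \approx -0.25$)
$\frac{x{\left(1 \right)}}{q + 14} = \frac{\sqrt{-15 - 4}}{- \frac{1}{4} + 14} = \frac{\sqrt{-15 - 4}}{\frac{55}{4}} = \sqrt{-19} \cdot \frac{4}{55} = i \sqrt{19} \cdot \frac{4}{55} = \frac{4 i \sqrt{19}}{55}$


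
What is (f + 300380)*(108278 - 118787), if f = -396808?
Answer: 1013361852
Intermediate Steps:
(f + 300380)*(108278 - 118787) = (-396808 + 300380)*(108278 - 118787) = -96428*(-10509) = 1013361852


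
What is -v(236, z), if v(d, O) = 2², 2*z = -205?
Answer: -4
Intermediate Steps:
z = -205/2 (z = (½)*(-205) = -205/2 ≈ -102.50)
v(d, O) = 4
-v(236, z) = -1*4 = -4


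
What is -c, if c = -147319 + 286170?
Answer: -138851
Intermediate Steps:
c = 138851
-c = -1*138851 = -138851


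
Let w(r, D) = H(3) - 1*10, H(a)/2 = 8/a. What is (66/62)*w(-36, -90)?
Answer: -154/31 ≈ -4.9677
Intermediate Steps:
H(a) = 16/a (H(a) = 2*(8/a) = 16/a)
w(r, D) = -14/3 (w(r, D) = 16/3 - 1*10 = 16*(⅓) - 10 = 16/3 - 10 = -14/3)
(66/62)*w(-36, -90) = (66/62)*(-14/3) = (66*(1/62))*(-14/3) = (33/31)*(-14/3) = -154/31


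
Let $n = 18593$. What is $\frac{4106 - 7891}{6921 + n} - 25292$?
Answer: $- \frac{645303873}{25514} \approx -25292.0$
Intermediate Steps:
$\frac{4106 - 7891}{6921 + n} - 25292 = \frac{4106 - 7891}{6921 + 18593} - 25292 = - \frac{3785}{25514} - 25292 = - \frac{645303873}{25514}$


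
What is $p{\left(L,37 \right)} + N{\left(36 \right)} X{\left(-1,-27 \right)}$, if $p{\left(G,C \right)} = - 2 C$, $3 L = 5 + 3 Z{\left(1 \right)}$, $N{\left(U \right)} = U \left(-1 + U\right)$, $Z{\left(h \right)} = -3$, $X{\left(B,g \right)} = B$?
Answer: $-1334$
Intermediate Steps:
$L = - \frac{4}{3}$ ($L = \frac{5 + 3 \left(-3\right)}{3} = \frac{5 - 9}{3} = \frac{1}{3} \left(-4\right) = - \frac{4}{3} \approx -1.3333$)
$p{\left(L,37 \right)} + N{\left(36 \right)} X{\left(-1,-27 \right)} = \left(-2\right) 37 + 36 \left(-1 + 36\right) \left(-1\right) = -74 + 36 \cdot 35 \left(-1\right) = -74 + 1260 \left(-1\right) = -74 - 1260 = -1334$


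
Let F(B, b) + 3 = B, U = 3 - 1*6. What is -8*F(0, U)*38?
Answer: 912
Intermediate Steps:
U = -3 (U = 3 - 6 = -3)
F(B, b) = -3 + B
-8*F(0, U)*38 = -8*(-3 + 0)*38 = -8*(-3)*38 = 24*38 = 912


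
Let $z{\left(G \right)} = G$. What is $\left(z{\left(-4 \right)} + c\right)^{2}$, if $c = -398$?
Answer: $161604$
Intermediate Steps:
$\left(z{\left(-4 \right)} + c\right)^{2} = \left(-4 - 398\right)^{2} = \left(-402\right)^{2} = 161604$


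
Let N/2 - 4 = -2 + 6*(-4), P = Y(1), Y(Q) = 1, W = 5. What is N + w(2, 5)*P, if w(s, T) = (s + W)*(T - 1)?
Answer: -16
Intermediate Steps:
w(s, T) = (-1 + T)*(5 + s) (w(s, T) = (s + 5)*(T - 1) = (5 + s)*(-1 + T) = (-1 + T)*(5 + s))
P = 1
N = -44 (N = 8 + 2*(-2 + 6*(-4)) = 8 + 2*(-2 - 24) = 8 + 2*(-26) = 8 - 52 = -44)
N + w(2, 5)*P = -44 + (-5 - 1*2 + 5*5 + 5*2)*1 = -44 + (-5 - 2 + 25 + 10)*1 = -44 + 28*1 = -44 + 28 = -16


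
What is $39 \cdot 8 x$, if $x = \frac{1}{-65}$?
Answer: $- \frac{24}{5} \approx -4.8$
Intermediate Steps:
$x = - \frac{1}{65} \approx -0.015385$
$39 \cdot 8 x = 39 \cdot 8 \left(- \frac{1}{65}\right) = 312 \left(- \frac{1}{65}\right) = - \frac{24}{5}$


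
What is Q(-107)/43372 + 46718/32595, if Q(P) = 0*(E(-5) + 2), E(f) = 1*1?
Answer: 46718/32595 ≈ 1.4333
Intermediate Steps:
E(f) = 1
Q(P) = 0 (Q(P) = 0*(1 + 2) = 0*3 = 0)
Q(-107)/43372 + 46718/32595 = 0/43372 + 46718/32595 = 0*(1/43372) + 46718*(1/32595) = 0 + 46718/32595 = 46718/32595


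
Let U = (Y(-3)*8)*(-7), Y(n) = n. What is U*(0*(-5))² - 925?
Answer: -925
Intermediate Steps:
U = 168 (U = -3*8*(-7) = -24*(-7) = 168)
U*(0*(-5))² - 925 = 168*(0*(-5))² - 925 = 168*0² - 925 = 168*0 - 925 = 0 - 925 = -925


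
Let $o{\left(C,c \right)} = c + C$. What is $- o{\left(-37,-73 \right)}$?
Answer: $110$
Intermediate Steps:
$o{\left(C,c \right)} = C + c$
$- o{\left(-37,-73 \right)} = - (-37 - 73) = \left(-1\right) \left(-110\right) = 110$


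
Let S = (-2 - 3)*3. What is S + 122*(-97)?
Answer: -11849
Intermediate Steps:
S = -15 (S = -5*3 = -15)
S + 122*(-97) = -15 + 122*(-97) = -15 - 11834 = -11849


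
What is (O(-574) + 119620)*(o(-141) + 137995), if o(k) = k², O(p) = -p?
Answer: 18975747944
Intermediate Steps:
(O(-574) + 119620)*(o(-141) + 137995) = (-1*(-574) + 119620)*((-141)² + 137995) = (574 + 119620)*(19881 + 137995) = 120194*157876 = 18975747944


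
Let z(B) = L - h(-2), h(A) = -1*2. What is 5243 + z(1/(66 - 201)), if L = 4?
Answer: 5249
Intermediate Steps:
h(A) = -2
z(B) = 6 (z(B) = 4 - 1*(-2) = 4 + 2 = 6)
5243 + z(1/(66 - 201)) = 5243 + 6 = 5249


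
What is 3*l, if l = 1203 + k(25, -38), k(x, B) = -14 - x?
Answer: 3492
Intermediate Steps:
l = 1164 (l = 1203 + (-14 - 1*25) = 1203 + (-14 - 25) = 1203 - 39 = 1164)
3*l = 3*1164 = 3492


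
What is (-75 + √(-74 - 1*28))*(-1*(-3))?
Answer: -225 + 3*I*√102 ≈ -225.0 + 30.299*I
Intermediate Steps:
(-75 + √(-74 - 1*28))*(-1*(-3)) = (-75 + √(-74 - 28))*3 = (-75 + √(-102))*3 = (-75 + I*√102)*3 = -225 + 3*I*√102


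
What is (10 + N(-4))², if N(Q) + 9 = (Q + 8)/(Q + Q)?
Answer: ¼ ≈ 0.25000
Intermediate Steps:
N(Q) = -9 + (8 + Q)/(2*Q) (N(Q) = -9 + (Q + 8)/(Q + Q) = -9 + (8 + Q)/((2*Q)) = -9 + (8 + Q)*(1/(2*Q)) = -9 + (8 + Q)/(2*Q))
(10 + N(-4))² = (10 + (-17/2 + 4/(-4)))² = (10 + (-17/2 + 4*(-¼)))² = (10 + (-17/2 - 1))² = (10 - 19/2)² = (½)² = ¼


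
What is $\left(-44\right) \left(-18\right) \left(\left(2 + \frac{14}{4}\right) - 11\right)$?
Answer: $-4356$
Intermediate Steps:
$\left(-44\right) \left(-18\right) \left(\left(2 + \frac{14}{4}\right) - 11\right) = 792 \left(\left(2 + 14 \cdot \frac{1}{4}\right) - 11\right) = 792 \left(\left(2 + \frac{7}{2}\right) - 11\right) = 792 \left(\frac{11}{2} - 11\right) = 792 \left(- \frac{11}{2}\right) = -4356$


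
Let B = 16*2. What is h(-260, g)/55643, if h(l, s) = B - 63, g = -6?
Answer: -31/55643 ≈ -0.00055712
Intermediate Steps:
B = 32
h(l, s) = -31 (h(l, s) = 32 - 63 = -31)
h(-260, g)/55643 = -31/55643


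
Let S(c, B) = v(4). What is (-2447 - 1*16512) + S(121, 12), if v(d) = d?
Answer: -18955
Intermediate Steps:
S(c, B) = 4
(-2447 - 1*16512) + S(121, 12) = (-2447 - 1*16512) + 4 = (-2447 - 16512) + 4 = -18959 + 4 = -18955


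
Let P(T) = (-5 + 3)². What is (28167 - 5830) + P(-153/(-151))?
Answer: 22341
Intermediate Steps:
P(T) = 4 (P(T) = (-2)² = 4)
(28167 - 5830) + P(-153/(-151)) = (28167 - 5830) + 4 = 22337 + 4 = 22341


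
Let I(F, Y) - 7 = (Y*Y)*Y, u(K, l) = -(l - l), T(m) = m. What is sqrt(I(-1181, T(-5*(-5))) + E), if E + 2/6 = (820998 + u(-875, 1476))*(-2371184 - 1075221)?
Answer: 5*I*sqrt(1018616974761)/3 ≈ 1.6821e+6*I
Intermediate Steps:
u(K, l) = 0 (u(K, l) = -1*0 = 0)
I(F, Y) = 7 + Y**3 (I(F, Y) = 7 + (Y*Y)*Y = 7 + Y**2*Y = 7 + Y**3)
E = -8488474836571/3 (E = -1/3 + (820998 + 0)*(-2371184 - 1075221) = -1/3 + 820998*(-3446405) = -1/3 - 2829491612190 = -8488474836571/3 ≈ -2.8295e+12)
sqrt(I(-1181, T(-5*(-5))) + E) = sqrt((7 + (-5*(-5))**3) - 8488474836571/3) = sqrt((7 + 25**3) - 8488474836571/3) = sqrt((7 + 15625) - 8488474836571/3) = sqrt(15632 - 8488474836571/3) = sqrt(-8488474789675/3) = 5*I*sqrt(1018616974761)/3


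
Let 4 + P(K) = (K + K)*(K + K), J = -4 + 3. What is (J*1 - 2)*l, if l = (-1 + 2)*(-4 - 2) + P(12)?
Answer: -1698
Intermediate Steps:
J = -1
P(K) = -4 + 4*K**2 (P(K) = -4 + (K + K)*(K + K) = -4 + (2*K)*(2*K) = -4 + 4*K**2)
l = 566 (l = (-1 + 2)*(-4 - 2) + (-4 + 4*12**2) = 1*(-6) + (-4 + 4*144) = -6 + (-4 + 576) = -6 + 572 = 566)
(J*1 - 2)*l = (-1*1 - 2)*566 = (-1 - 2)*566 = -3*566 = -1698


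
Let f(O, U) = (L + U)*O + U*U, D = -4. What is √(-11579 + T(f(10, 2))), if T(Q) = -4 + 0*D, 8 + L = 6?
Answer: 9*I*√143 ≈ 107.62*I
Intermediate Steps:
L = -2 (L = -8 + 6 = -2)
f(O, U) = U² + O*(-2 + U) (f(O, U) = (-2 + U)*O + U*U = O*(-2 + U) + U² = U² + O*(-2 + U))
T(Q) = -4 (T(Q) = -4 + 0*(-4) = -4 + 0 = -4)
√(-11579 + T(f(10, 2))) = √(-11579 - 4) = √(-11583) = 9*I*√143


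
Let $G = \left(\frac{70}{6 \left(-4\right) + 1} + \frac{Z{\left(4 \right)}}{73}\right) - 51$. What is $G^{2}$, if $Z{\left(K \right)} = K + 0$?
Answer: $\frac{8216878609}{2819041} \approx 2914.8$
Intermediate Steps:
$Z{\left(K \right)} = K$
$G = - \frac{90647}{1679}$ ($G = \left(\frac{70}{6 \left(-4\right) + 1} + \frac{4}{73}\right) - 51 = \left(\frac{70}{-24 + 1} + 4 \cdot \frac{1}{73}\right) - 51 = \left(\frac{70}{-23} + \frac{4}{73}\right) - 51 = \left(70 \left(- \frac{1}{23}\right) + \frac{4}{73}\right) - 51 = \left(- \frac{70}{23} + \frac{4}{73}\right) - 51 = - \frac{5018}{1679} - 51 = - \frac{90647}{1679} \approx -53.989$)
$G^{2} = \left(- \frac{90647}{1679}\right)^{2} = \frac{8216878609}{2819041}$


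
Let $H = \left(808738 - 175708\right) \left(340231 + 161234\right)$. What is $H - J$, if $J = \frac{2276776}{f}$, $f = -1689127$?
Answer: $\frac{536200510122223426}{1689127} \approx 3.1744 \cdot 10^{11}$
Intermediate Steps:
$H = 317442388950$ ($H = 633030 \cdot 501465 = 317442388950$)
$J = - \frac{2276776}{1689127}$ ($J = \frac{2276776}{-1689127} = 2276776 \left(- \frac{1}{1689127}\right) = - \frac{2276776}{1689127} \approx -1.3479$)
$H - J = 317442388950 - - \frac{2276776}{1689127} = 317442388950 + \frac{2276776}{1689127} = \frac{536200510122223426}{1689127}$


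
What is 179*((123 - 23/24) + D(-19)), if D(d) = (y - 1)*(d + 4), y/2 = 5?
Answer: -55669/24 ≈ -2319.5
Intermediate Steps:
y = 10 (y = 2*5 = 10)
D(d) = 36 + 9*d (D(d) = (10 - 1)*(d + 4) = 9*(4 + d) = 36 + 9*d)
179*((123 - 23/24) + D(-19)) = 179*((123 - 23/24) + (36 + 9*(-19))) = 179*((123 - 23*1/24) + (36 - 171)) = 179*((123 - 23/24) - 135) = 179*(2929/24 - 135) = 179*(-311/24) = -55669/24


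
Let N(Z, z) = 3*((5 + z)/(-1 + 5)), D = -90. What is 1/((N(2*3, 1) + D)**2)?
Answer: 4/29241 ≈ 0.00013679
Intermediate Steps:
N(Z, z) = 15/4 + 3*z/4 (N(Z, z) = 3*((5 + z)/4) = 3*((5 + z)*(1/4)) = 3*(5/4 + z/4) = 15/4 + 3*z/4)
1/((N(2*3, 1) + D)**2) = 1/(((15/4 + (3/4)*1) - 90)**2) = 1/(((15/4 + 3/4) - 90)**2) = 1/((9/2 - 90)**2) = 1/((-171/2)**2) = 1/(29241/4) = 4/29241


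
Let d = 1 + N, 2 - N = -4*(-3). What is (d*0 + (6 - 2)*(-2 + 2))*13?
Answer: 0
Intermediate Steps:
N = -10 (N = 2 - (-4)*(-3) = 2 - 1*12 = 2 - 12 = -10)
d = -9 (d = 1 - 10 = -9)
(d*0 + (6 - 2)*(-2 + 2))*13 = (-9*0 + (6 - 2)*(-2 + 2))*13 = (0 + 4*0)*13 = (0 + 0)*13 = 0*13 = 0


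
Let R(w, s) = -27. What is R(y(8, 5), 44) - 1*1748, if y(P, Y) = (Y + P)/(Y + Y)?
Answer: -1775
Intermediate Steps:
y(P, Y) = (P + Y)/(2*Y) (y(P, Y) = (P + Y)/((2*Y)) = (P + Y)*(1/(2*Y)) = (P + Y)/(2*Y))
R(y(8, 5), 44) - 1*1748 = -27 - 1*1748 = -27 - 1748 = -1775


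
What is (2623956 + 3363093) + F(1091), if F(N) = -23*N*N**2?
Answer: -29861734084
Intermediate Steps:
F(N) = -23*N**3
(2623956 + 3363093) + F(1091) = (2623956 + 3363093) - 23*1091**3 = 5987049 - 23*1298596571 = 5987049 - 29867721133 = -29861734084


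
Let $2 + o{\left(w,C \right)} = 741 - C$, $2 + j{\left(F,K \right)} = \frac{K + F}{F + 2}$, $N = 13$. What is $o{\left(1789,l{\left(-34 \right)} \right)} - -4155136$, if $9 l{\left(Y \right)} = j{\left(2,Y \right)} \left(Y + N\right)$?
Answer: $\frac{12467555}{3} \approx 4.1559 \cdot 10^{6}$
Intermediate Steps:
$j{\left(F,K \right)} = -2 + \frac{F + K}{2 + F}$ ($j{\left(F,K \right)} = -2 + \frac{K + F}{F + 2} = -2 + \frac{F + K}{2 + F}$)
$l{\left(Y \right)} = \frac{\left(13 + Y\right) \left(- \frac{3}{2} + \frac{Y}{4}\right)}{9}$ ($l{\left(Y \right)} = \frac{\frac{-4 + Y - 2}{2 + 2} \left(Y + 13\right)}{9} = \frac{\frac{-4 + Y - 2}{4} \left(13 + Y\right)}{9} = \frac{\frac{-6 + Y}{4} \left(13 + Y\right)}{9} = \frac{\left(- \frac{3}{2} + \frac{Y}{4}\right) \left(13 + Y\right)}{9} = \frac{\left(13 + Y\right) \left(- \frac{3}{2} + \frac{Y}{4}\right)}{9}$)
$o{\left(w,C \right)} = 739 - C$ ($o{\left(w,C \right)} = -2 - \left(-741 + C\right) = 739 - C$)
$o{\left(1789,l{\left(-34 \right)} \right)} - -4155136 = \left(739 - \frac{\left(-6 - 34\right) \left(13 - 34\right)}{36}\right) - -4155136 = \left(739 - \frac{1}{36} \left(-40\right) \left(-21\right)\right) + 4155136 = \left(739 - \frac{70}{3}\right) + 4155136 = \frac{2147}{3} + 4155136 = \frac{12467555}{3}$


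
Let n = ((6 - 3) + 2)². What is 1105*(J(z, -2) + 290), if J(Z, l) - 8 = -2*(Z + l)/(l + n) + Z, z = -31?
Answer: 6858735/23 ≈ 2.9821e+5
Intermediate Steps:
n = 25 (n = (3 + 2)² = 5² = 25)
J(Z, l) = 8 + Z - 2*(Z + l)/(25 + l) (J(Z, l) = 8 + (-2*(Z + l)/(l + 25) + Z) = 8 + (-2*(Z + l)/(25 + l) + Z) = 8 + (Z - 2*(Z + l)/(25 + l)) = 8 + Z - 2*(Z + l)/(25 + l))
1105*(J(z, -2) + 290) = 1105*((200 + 6*(-2) + 23*(-31) - 31*(-2))/(25 - 2) + 290) = 1105*((200 - 12 - 713 + 62)/23 + 290) = 1105*((1/23)*(-463) + 290) = 1105*(-463/23 + 290) = 1105*(6207/23) = 6858735/23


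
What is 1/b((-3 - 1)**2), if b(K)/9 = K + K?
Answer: 1/288 ≈ 0.0034722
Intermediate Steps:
b(K) = 18*K (b(K) = 9*(K + K) = 9*(2*K) = 18*K)
1/b((-3 - 1)**2) = 1/(18*(-3 - 1)**2) = 1/(18*(-4)**2) = 1/(18*16) = 1/288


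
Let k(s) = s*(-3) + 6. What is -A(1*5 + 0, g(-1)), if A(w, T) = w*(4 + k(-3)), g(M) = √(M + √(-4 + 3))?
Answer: -95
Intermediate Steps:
k(s) = 6 - 3*s (k(s) = -3*s + 6 = 6 - 3*s)
g(M) = √(I + M) (g(M) = √(M + √(-1)) = √(M + I) = √(I + M))
A(w, T) = 19*w (A(w, T) = w*(4 + (6 - 3*(-3))) = w*(4 + (6 + 9)) = w*(4 + 15) = w*19 = 19*w)
-A(1*5 + 0, g(-1)) = -19*(1*5 + 0) = -19*(5 + 0) = -19*5 = -1*95 = -95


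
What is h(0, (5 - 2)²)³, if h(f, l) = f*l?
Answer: 0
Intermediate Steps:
h(0, (5 - 2)²)³ = (0*(5 - 2)²)³ = (0*3²)³ = (0*9)³ = 0³ = 0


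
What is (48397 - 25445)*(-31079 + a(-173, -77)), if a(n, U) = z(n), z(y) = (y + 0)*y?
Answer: -26394800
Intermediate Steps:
z(y) = y² (z(y) = y*y = y²)
a(n, U) = n²
(48397 - 25445)*(-31079 + a(-173, -77)) = (48397 - 25445)*(-31079 + (-173)²) = 22952*(-31079 + 29929) = 22952*(-1150) = -26394800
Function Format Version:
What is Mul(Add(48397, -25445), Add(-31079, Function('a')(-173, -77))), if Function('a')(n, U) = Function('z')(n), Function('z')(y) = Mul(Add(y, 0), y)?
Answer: -26394800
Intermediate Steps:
Function('z')(y) = Pow(y, 2) (Function('z')(y) = Mul(y, y) = Pow(y, 2))
Function('a')(n, U) = Pow(n, 2)
Mul(Add(48397, -25445), Add(-31079, Function('a')(-173, -77))) = Mul(Add(48397, -25445), Add(-31079, Pow(-173, 2))) = Mul(22952, Add(-31079, 29929)) = Mul(22952, -1150) = -26394800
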